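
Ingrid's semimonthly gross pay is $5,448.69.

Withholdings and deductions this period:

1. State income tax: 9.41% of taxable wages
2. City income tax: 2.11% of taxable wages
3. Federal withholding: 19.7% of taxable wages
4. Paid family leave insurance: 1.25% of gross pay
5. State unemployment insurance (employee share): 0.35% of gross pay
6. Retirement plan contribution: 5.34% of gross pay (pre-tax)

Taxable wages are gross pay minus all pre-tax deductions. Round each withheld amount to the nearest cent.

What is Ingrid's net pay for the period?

$3,460.31

Retirement plan contribution: $5,448.69 × 0.0534 = $290.96
Taxable wages = $5,448.69 − $290.96 = $5,157.73
City income tax: $5,157.73 × 0.0211 = $108.83
State income tax: $5,157.73 × 0.0941 = $485.34
Federal withholding: $5,157.73 × 0.197 = $1,016.07
State unemployment insurance (employee share): $5,448.69 × 0.0035 = $19.07
Paid family leave insurance: $5,448.69 × 0.0125 = $68.11
Total deductions = $290.96 + $108.83 + $485.34 + $1,016.07 + $19.07 + $68.11 = $1,988.38
Net pay = $5,448.69 − $1,988.38 = $3,460.31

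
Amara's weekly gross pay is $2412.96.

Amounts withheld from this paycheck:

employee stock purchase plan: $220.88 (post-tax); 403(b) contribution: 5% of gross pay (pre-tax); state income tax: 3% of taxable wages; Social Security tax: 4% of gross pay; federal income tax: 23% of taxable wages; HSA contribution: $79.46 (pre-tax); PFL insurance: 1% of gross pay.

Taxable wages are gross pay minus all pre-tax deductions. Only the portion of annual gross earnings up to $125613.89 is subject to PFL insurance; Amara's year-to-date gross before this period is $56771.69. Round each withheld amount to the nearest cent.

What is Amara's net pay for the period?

403(b) contribution: $2412.96 × 0.05 = $120.65
HSA contribution: $79.46
Pre-tax total = $120.65 + $79.46 = $200.11
Taxable wages = $2412.96 − $200.11 = $2212.85
Federal income tax: $2212.85 × 0.23 = $508.96
State income tax: $2212.85 × 0.03 = $66.39
Social Security tax: $2412.96 × 0.04 = $96.52
PFL insurance: cap not yet reached, full $2412.96 is subject → $2412.96 × 0.01 = $24.13
Employee stock purchase plan: $220.88
Total deductions = $120.65 + $79.46 + $508.96 + $66.39 + $96.52 + $24.13 + $220.88 = $1116.99
Net pay = $2412.96 − $1116.99 = $1295.97

$1295.97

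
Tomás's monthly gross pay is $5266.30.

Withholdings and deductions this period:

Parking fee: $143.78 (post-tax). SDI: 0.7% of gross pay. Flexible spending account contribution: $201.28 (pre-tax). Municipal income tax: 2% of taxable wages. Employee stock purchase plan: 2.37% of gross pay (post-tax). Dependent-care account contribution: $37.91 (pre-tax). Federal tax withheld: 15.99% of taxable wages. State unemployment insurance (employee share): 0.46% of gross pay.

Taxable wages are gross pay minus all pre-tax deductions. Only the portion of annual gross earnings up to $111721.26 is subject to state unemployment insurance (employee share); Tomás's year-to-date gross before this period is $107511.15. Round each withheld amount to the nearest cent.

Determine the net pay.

Flexible spending account contribution: $201.28
Dependent-care account contribution: $37.91
Pre-tax total = $201.28 + $37.91 = $239.19
Taxable wages = $5266.30 − $239.19 = $5027.11
Federal tax withheld: $5027.11 × 0.1599 = $803.83
Municipal income tax: $5027.11 × 0.02 = $100.54
State unemployment insurance (employee share): only $111721.26 − $107511.15 = $4210.11 of this check is subject → $4210.11 × 0.0046 = $19.37
SDI: $5266.30 × 0.007 = $36.86
Employee stock purchase plan: $5266.30 × 0.0237 = $124.81
Parking fee: $143.78
Total deductions = $201.28 + $37.91 + $803.83 + $100.54 + $19.37 + $36.86 + $124.81 + $143.78 = $1468.38
Net pay = $5266.30 − $1468.38 = $3797.92

$3797.92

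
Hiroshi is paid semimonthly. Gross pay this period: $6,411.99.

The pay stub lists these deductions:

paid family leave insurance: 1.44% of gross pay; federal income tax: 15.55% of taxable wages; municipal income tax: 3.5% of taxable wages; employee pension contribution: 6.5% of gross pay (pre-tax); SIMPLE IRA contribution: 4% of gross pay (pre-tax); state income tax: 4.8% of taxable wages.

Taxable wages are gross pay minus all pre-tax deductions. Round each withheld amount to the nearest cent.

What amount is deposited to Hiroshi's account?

$4,277.71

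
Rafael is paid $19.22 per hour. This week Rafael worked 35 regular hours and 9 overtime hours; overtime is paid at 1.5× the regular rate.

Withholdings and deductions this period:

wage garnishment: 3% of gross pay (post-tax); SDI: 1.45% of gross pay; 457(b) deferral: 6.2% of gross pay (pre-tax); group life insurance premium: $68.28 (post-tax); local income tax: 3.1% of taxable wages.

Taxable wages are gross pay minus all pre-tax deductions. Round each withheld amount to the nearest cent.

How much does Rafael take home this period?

$737.50

Regular pay: 35 × $19.22 = $672.70
Overtime pay: 9 × $19.22 × 1.5 = $259.47
Gross pay = $672.70 + $259.47 = $932.17
457(b) deferral: $932.17 × 0.062 = $57.79
Taxable wages = $932.17 − $57.79 = $874.38
Local income tax: $874.38 × 0.031 = $27.11
SDI: $932.17 × 0.0145 = $13.52
Wage garnishment: $932.17 × 0.03 = $27.97
Group life insurance premium: $68.28
Total deductions = $57.79 + $27.11 + $13.52 + $27.97 + $68.28 = $194.67
Net pay = $932.17 − $194.67 = $737.50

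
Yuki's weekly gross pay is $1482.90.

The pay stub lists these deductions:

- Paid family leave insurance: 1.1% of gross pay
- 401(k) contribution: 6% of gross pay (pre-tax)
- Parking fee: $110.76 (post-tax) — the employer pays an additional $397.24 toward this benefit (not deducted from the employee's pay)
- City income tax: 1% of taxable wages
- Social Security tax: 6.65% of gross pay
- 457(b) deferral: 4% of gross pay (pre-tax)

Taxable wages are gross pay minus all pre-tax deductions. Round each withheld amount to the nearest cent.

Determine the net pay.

457(b) deferral: $1482.90 × 0.04 = $59.32
401(k) contribution: $1482.90 × 0.06 = $88.97
Pre-tax total = $59.32 + $88.97 = $148.29
Taxable wages = $1482.90 − $148.29 = $1334.61
City income tax: $1334.61 × 0.01 = $13.35
Paid family leave insurance: $1482.90 × 0.011 = $16.31
Social Security tax: $1482.90 × 0.0665 = $98.61
Parking fee: $110.76
(Employer's $397.24 toward parking fee is not withheld from the employee.)
Total deductions = $59.32 + $88.97 + $13.35 + $16.31 + $98.61 + $110.76 = $387.32
Net pay = $1482.90 − $387.32 = $1095.58

$1095.58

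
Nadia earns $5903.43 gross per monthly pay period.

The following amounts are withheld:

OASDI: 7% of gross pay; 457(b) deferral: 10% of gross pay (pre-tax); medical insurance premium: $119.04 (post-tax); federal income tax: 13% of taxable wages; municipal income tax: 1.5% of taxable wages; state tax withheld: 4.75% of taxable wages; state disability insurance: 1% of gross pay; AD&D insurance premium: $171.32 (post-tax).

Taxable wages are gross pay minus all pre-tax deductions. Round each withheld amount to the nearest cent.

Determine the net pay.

$3527.69

457(b) deferral: $5903.43 × 0.1 = $590.34
Taxable wages = $5903.43 − $590.34 = $5313.09
State tax withheld: $5313.09 × 0.0475 = $252.37
Federal income tax: $5313.09 × 0.13 = $690.70
Municipal income tax: $5313.09 × 0.015 = $79.70
State disability insurance: $5903.43 × 0.01 = $59.03
OASDI: $5903.43 × 0.07 = $413.24
Medical insurance premium: $119.04
AD&D insurance premium: $171.32
Total deductions = $590.34 + $252.37 + $690.70 + $79.70 + $59.03 + $413.24 + $119.04 + $171.32 = $2375.74
Net pay = $5903.43 − $2375.74 = $3527.69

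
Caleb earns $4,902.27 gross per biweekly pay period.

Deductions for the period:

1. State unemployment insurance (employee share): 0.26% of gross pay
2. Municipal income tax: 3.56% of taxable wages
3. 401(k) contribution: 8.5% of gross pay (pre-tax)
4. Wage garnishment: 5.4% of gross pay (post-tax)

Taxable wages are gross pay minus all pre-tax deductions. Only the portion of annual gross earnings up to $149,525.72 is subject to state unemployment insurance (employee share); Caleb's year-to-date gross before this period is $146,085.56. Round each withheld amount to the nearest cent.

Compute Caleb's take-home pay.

$4,052.23

401(k) contribution: $4,902.27 × 0.085 = $416.69
Taxable wages = $4,902.27 − $416.69 = $4,485.58
Municipal income tax: $4,485.58 × 0.0356 = $159.69
State unemployment insurance (employee share): only $149,525.72 − $146,085.56 = $3,440.16 of this check is subject → $3,440.16 × 0.0026 = $8.94
Wage garnishment: $4,902.27 × 0.054 = $264.72
Total deductions = $416.69 + $159.69 + $8.94 + $264.72 = $850.04
Net pay = $4,902.27 − $850.04 = $4,052.23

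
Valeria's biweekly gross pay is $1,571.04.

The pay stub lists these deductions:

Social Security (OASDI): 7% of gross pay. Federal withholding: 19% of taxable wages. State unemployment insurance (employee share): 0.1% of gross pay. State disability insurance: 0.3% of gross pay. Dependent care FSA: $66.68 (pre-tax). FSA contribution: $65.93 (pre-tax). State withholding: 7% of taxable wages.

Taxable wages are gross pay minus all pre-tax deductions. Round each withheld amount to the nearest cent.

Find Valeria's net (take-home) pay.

FSA contribution: $65.93
Dependent care FSA: $66.68
Pre-tax total = $65.93 + $66.68 = $132.61
Taxable wages = $1,571.04 − $132.61 = $1,438.43
Federal withholding: $1,438.43 × 0.19 = $273.30
State withholding: $1,438.43 × 0.07 = $100.69
State disability insurance: $1,571.04 × 0.003 = $4.71
Social Security (OASDI): $1,571.04 × 0.07 = $109.97
State unemployment insurance (employee share): $1,571.04 × 0.001 = $1.57
Total deductions = $65.93 + $66.68 + $273.30 + $100.69 + $4.71 + $109.97 + $1.57 = $622.85
Net pay = $1,571.04 − $622.85 = $948.19

$948.19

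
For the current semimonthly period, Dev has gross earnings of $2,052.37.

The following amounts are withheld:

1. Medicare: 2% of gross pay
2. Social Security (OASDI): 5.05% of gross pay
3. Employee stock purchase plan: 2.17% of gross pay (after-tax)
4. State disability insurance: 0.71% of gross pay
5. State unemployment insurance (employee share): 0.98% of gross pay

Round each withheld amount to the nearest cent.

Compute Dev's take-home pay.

$1,828.46

Medicare: $2,052.37 × 0.02 = $41.05
State unemployment insurance (employee share): $2,052.37 × 0.0098 = $20.11
State disability insurance: $2,052.37 × 0.0071 = $14.57
Social Security (OASDI): $2,052.37 × 0.0505 = $103.64
Employee stock purchase plan: $2,052.37 × 0.0217 = $44.54
Total deductions = $41.05 + $20.11 + $14.57 + $103.64 + $44.54 = $223.91
Net pay = $2,052.37 − $223.91 = $1,828.46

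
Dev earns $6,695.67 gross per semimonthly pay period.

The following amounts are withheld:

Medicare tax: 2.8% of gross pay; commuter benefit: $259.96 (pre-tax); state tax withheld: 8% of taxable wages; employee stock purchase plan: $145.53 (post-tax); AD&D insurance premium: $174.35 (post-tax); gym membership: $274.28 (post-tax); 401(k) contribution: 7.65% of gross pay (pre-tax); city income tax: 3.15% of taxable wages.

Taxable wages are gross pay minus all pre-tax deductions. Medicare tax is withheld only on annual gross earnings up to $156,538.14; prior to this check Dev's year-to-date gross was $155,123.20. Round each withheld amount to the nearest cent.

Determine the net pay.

$4,629.24

401(k) contribution: $6,695.67 × 0.0765 = $512.22
Commuter benefit: $259.96
Pre-tax total = $512.22 + $259.96 = $772.18
Taxable wages = $6,695.67 − $772.18 = $5,923.49
City income tax: $5,923.49 × 0.0315 = $186.59
State tax withheld: $5,923.49 × 0.08 = $473.88
Medicare tax: only $156,538.14 − $155,123.20 = $1,414.94 of this check is subject → $1,414.94 × 0.028 = $39.62
AD&D insurance premium: $174.35
Gym membership: $274.28
Employee stock purchase plan: $145.53
Total deductions = $512.22 + $259.96 + $186.59 + $473.88 + $39.62 + $174.35 + $274.28 + $145.53 = $2,066.43
Net pay = $6,695.67 − $2,066.43 = $4,629.24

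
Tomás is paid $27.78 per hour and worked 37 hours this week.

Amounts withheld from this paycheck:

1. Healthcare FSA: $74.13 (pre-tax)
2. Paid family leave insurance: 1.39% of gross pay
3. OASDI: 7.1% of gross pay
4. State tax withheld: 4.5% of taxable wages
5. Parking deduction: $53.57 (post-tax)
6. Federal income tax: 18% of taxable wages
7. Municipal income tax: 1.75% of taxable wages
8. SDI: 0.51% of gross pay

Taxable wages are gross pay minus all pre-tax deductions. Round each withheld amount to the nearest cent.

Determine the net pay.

$576.37

Gross pay: 37 × $27.78 = $1,027.86
Healthcare FSA: $74.13
Taxable wages = $1,027.86 − $74.13 = $953.73
State tax withheld: $953.73 × 0.045 = $42.92
Municipal income tax: $953.73 × 0.0175 = $16.69
Federal income tax: $953.73 × 0.18 = $171.67
SDI: $1,027.86 × 0.0051 = $5.24
Paid family leave insurance: $1,027.86 × 0.0139 = $14.29
OASDI: $1,027.86 × 0.071 = $72.98
Parking deduction: $53.57
Total deductions = $74.13 + $42.92 + $16.69 + $171.67 + $5.24 + $14.29 + $72.98 + $53.57 = $451.49
Net pay = $1,027.86 − $451.49 = $576.37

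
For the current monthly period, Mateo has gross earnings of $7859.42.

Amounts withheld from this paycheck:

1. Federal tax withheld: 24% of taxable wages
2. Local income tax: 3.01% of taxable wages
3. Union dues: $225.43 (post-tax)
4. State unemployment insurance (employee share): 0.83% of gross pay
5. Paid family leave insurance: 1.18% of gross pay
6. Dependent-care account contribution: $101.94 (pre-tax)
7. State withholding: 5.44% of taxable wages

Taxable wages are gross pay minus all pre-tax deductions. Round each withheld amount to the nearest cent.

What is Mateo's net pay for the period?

$4856.77

Dependent-care account contribution: $101.94
Taxable wages = $7859.42 − $101.94 = $7757.48
Local income tax: $7757.48 × 0.0301 = $233.50
Federal tax withheld: $7757.48 × 0.24 = $1861.80
State withholding: $7757.48 × 0.0544 = $422.01
Paid family leave insurance: $7859.42 × 0.0118 = $92.74
State unemployment insurance (employee share): $7859.42 × 0.0083 = $65.23
Union dues: $225.43
Total deductions = $101.94 + $233.50 + $1861.80 + $422.01 + $92.74 + $65.23 + $225.43 = $3002.65
Net pay = $7859.42 − $3002.65 = $4856.77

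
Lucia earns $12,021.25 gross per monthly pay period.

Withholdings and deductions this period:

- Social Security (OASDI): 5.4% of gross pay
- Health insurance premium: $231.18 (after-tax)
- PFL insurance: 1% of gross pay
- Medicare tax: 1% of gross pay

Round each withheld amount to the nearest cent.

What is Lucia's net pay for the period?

$10,900.50

PFL insurance: $12,021.25 × 0.01 = $120.21
Social Security (OASDI): $12,021.25 × 0.054 = $649.15
Medicare tax: $12,021.25 × 0.01 = $120.21
Health insurance premium: $231.18
Total deductions = $120.21 + $649.15 + $120.21 + $231.18 = $1,120.75
Net pay = $12,021.25 − $1,120.75 = $10,900.50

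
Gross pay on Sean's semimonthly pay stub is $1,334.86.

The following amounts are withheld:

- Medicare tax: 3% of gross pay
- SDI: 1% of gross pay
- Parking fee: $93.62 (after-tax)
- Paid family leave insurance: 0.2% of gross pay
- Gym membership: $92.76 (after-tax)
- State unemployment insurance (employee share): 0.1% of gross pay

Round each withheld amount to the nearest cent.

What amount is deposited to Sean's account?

$1,091.08

Medicare tax: $1,334.86 × 0.03 = $40.05
Paid family leave insurance: $1,334.86 × 0.002 = $2.67
State unemployment insurance (employee share): $1,334.86 × 0.001 = $1.33
SDI: $1,334.86 × 0.01 = $13.35
Parking fee: $93.62
Gym membership: $92.76
Total deductions = $40.05 + $2.67 + $1.33 + $13.35 + $93.62 + $92.76 = $243.78
Net pay = $1,334.86 − $243.78 = $1,091.08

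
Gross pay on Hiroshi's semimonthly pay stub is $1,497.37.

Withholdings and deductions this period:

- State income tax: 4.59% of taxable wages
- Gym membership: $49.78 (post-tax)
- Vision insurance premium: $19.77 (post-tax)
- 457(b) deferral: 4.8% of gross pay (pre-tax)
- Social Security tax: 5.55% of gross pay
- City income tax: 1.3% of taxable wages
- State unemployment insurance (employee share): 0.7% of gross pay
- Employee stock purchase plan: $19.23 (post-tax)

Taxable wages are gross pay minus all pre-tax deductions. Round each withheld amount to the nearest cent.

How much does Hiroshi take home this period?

$1,159.18

457(b) deferral: $1,497.37 × 0.048 = $71.87
Taxable wages = $1,497.37 − $71.87 = $1,425.50
State income tax: $1,425.50 × 0.0459 = $65.43
City income tax: $1,425.50 × 0.013 = $18.53
State unemployment insurance (employee share): $1,497.37 × 0.007 = $10.48
Social Security tax: $1,497.37 × 0.0555 = $83.10
Employee stock purchase plan: $19.23
Vision insurance premium: $19.77
Gym membership: $49.78
Total deductions = $71.87 + $65.43 + $18.53 + $10.48 + $83.10 + $19.23 + $19.77 + $49.78 = $338.19
Net pay = $1,497.37 − $338.19 = $1,159.18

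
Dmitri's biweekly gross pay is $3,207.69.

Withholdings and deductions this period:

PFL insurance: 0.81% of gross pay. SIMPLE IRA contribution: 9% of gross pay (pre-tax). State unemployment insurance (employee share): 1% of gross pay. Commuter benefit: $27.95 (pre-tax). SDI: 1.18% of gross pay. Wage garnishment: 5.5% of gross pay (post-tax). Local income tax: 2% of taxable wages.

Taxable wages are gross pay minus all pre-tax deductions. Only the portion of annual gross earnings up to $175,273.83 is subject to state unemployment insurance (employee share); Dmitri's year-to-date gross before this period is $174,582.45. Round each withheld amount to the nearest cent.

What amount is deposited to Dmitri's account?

SIMPLE IRA contribution: $3,207.69 × 0.09 = $288.69
Commuter benefit: $27.95
Pre-tax total = $288.69 + $27.95 = $316.64
Taxable wages = $3,207.69 − $316.64 = $2,891.05
Local income tax: $2,891.05 × 0.02 = $57.82
State unemployment insurance (employee share): only $175,273.83 − $174,582.45 = $691.38 of this check is subject → $691.38 × 0.01 = $6.91
PFL insurance: $3,207.69 × 0.0081 = $25.98
SDI: $3,207.69 × 0.0118 = $37.85
Wage garnishment: $3,207.69 × 0.055 = $176.42
Total deductions = $288.69 + $27.95 + $57.82 + $6.91 + $25.98 + $37.85 + $176.42 = $621.62
Net pay = $3,207.69 − $621.62 = $2,586.07

$2,586.07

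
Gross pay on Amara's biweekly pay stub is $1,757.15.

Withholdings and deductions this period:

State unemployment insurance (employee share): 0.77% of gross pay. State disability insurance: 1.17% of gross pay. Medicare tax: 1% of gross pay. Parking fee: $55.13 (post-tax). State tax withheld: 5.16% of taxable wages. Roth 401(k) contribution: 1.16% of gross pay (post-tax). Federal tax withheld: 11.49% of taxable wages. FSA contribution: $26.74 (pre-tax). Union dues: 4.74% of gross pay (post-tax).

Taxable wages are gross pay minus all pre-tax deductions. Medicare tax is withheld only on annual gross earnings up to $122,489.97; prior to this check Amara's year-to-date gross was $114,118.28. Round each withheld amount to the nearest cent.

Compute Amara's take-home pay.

$1,231.84

FSA contribution: $26.74
Taxable wages = $1,757.15 − $26.74 = $1,730.41
State tax withheld: $1,730.41 × 0.0516 = $89.29
Federal tax withheld: $1,730.41 × 0.1149 = $198.82
Medicare tax: cap not yet reached, full $1,757.15 is subject → $1,757.15 × 0.01 = $17.57
State unemployment insurance (employee share): $1,757.15 × 0.0077 = $13.53
State disability insurance: $1,757.15 × 0.0117 = $20.56
Roth 401(k) contribution: $1,757.15 × 0.0116 = $20.38
Union dues: $1,757.15 × 0.0474 = $83.29
Parking fee: $55.13
Total deductions = $26.74 + $89.29 + $198.82 + $17.57 + $13.53 + $20.56 + $20.38 + $83.29 + $55.13 = $525.31
Net pay = $1,757.15 − $525.31 = $1,231.84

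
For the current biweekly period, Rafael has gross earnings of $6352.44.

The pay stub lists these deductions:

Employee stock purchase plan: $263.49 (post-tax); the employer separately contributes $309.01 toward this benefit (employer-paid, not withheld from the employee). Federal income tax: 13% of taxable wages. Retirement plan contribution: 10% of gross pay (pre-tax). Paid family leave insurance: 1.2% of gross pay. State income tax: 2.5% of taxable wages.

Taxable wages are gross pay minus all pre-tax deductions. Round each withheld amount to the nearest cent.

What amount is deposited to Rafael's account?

$4491.31

Retirement plan contribution: $6352.44 × 0.1 = $635.24
Taxable wages = $6352.44 − $635.24 = $5717.20
State income tax: $5717.20 × 0.025 = $142.93
Federal income tax: $5717.20 × 0.13 = $743.24
Paid family leave insurance: $6352.44 × 0.012 = $76.23
Employee stock purchase plan: $263.49
(Employer's $309.01 toward employee stock purchase plan is not withheld from the employee.)
Total deductions = $635.24 + $142.93 + $743.24 + $76.23 + $263.49 = $1861.13
Net pay = $6352.44 − $1861.13 = $4491.31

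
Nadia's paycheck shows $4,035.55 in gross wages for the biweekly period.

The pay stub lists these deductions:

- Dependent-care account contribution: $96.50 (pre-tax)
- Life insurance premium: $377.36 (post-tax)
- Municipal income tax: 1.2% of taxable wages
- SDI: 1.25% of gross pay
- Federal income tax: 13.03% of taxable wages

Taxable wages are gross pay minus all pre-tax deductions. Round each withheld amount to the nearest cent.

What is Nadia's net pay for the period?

$2,950.72

Dependent-care account contribution: $96.50
Taxable wages = $4,035.55 − $96.50 = $3,939.05
Federal income tax: $3,939.05 × 0.1303 = $513.26
Municipal income tax: $3,939.05 × 0.012 = $47.27
SDI: $4,035.55 × 0.0125 = $50.44
Life insurance premium: $377.36
Total deductions = $96.50 + $513.26 + $47.27 + $50.44 + $377.36 = $1,084.83
Net pay = $4,035.55 − $1,084.83 = $2,950.72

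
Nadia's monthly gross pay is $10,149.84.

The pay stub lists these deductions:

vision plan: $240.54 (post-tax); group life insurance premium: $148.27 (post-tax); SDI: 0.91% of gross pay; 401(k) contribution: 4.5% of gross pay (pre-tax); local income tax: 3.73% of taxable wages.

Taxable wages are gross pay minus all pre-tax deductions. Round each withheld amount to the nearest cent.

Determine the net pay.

401(k) contribution: $10,149.84 × 0.045 = $456.74
Taxable wages = $10,149.84 − $456.74 = $9,693.10
Local income tax: $9,693.10 × 0.0373 = $361.55
SDI: $10,149.84 × 0.0091 = $92.36
Group life insurance premium: $148.27
Vision plan: $240.54
Total deductions = $456.74 + $361.55 + $92.36 + $148.27 + $240.54 = $1,299.46
Net pay = $10,149.84 − $1,299.46 = $8,850.38

$8,850.38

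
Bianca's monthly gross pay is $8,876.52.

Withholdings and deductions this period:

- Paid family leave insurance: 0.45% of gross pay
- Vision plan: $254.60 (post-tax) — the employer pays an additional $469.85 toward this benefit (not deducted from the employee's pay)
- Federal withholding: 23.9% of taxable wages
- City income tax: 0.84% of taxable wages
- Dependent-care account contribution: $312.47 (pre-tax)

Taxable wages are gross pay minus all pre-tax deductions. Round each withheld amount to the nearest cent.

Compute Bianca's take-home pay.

$6,150.76

Dependent-care account contribution: $312.47
Taxable wages = $8,876.52 − $312.47 = $8,564.05
City income tax: $8,564.05 × 0.0084 = $71.94
Federal withholding: $8,564.05 × 0.239 = $2,046.81
Paid family leave insurance: $8,876.52 × 0.0045 = $39.94
Vision plan: $254.60
(Employer's $469.85 toward vision plan is not withheld from the employee.)
Total deductions = $312.47 + $71.94 + $2,046.81 + $39.94 + $254.60 = $2,725.76
Net pay = $8,876.52 − $2,725.76 = $6,150.76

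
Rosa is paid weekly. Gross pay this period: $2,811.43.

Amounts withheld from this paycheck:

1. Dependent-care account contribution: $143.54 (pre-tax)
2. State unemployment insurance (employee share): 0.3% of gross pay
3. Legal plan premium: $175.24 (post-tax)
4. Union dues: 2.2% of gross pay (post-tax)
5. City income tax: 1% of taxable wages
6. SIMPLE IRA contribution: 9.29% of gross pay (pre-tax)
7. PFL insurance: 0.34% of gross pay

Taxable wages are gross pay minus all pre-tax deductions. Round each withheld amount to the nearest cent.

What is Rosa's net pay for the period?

$2,127.56

Dependent-care account contribution: $143.54
SIMPLE IRA contribution: $2,811.43 × 0.0929 = $261.18
Pre-tax total = $143.54 + $261.18 = $404.72
Taxable wages = $2,811.43 − $404.72 = $2,406.71
City income tax: $2,406.71 × 0.01 = $24.07
PFL insurance: $2,811.43 × 0.0034 = $9.56
State unemployment insurance (employee share): $2,811.43 × 0.003 = $8.43
Legal plan premium: $175.24
Union dues: $2,811.43 × 0.022 = $61.85
Total deductions = $143.54 + $261.18 + $24.07 + $9.56 + $8.43 + $175.24 + $61.85 = $683.87
Net pay = $2,811.43 − $683.87 = $2,127.56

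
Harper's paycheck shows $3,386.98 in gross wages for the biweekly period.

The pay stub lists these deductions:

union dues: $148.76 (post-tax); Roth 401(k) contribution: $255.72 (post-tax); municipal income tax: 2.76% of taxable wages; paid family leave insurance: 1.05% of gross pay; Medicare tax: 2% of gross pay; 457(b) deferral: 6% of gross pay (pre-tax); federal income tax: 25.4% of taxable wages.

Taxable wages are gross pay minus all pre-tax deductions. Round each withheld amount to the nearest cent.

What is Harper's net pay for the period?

457(b) deferral: $3,386.98 × 0.06 = $203.22
Taxable wages = $3,386.98 − $203.22 = $3,183.76
Municipal income tax: $3,183.76 × 0.0276 = $87.87
Federal income tax: $3,183.76 × 0.254 = $808.68
Paid family leave insurance: $3,386.98 × 0.0105 = $35.56
Medicare tax: $3,386.98 × 0.02 = $67.74
Union dues: $148.76
Roth 401(k) contribution: $255.72
Total deductions = $203.22 + $87.87 + $808.68 + $35.56 + $67.74 + $148.76 + $255.72 = $1,607.55
Net pay = $3,386.98 − $1,607.55 = $1,779.43

$1,779.43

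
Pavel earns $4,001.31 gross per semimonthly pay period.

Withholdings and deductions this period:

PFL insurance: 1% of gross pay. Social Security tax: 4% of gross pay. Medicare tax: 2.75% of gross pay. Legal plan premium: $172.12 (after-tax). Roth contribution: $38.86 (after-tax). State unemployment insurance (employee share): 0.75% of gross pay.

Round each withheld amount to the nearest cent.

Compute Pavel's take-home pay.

Social Security tax: $4,001.31 × 0.04 = $160.05
Medicare tax: $4,001.31 × 0.0275 = $110.04
PFL insurance: $4,001.31 × 0.01 = $40.01
State unemployment insurance (employee share): $4,001.31 × 0.0075 = $30.01
Roth contribution: $38.86
Legal plan premium: $172.12
Total deductions = $160.05 + $110.04 + $40.01 + $30.01 + $38.86 + $172.12 = $551.09
Net pay = $4,001.31 − $551.09 = $3,450.22

$3,450.22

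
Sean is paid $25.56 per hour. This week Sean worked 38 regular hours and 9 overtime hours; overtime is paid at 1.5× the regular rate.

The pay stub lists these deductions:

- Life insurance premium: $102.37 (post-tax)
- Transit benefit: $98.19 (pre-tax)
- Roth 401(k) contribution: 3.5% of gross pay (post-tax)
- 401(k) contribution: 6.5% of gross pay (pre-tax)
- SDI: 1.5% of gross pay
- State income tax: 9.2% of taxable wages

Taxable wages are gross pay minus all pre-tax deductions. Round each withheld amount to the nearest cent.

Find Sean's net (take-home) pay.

Regular pay: 38 × $25.56 = $971.28
Overtime pay: 9 × $25.56 × 1.5 = $345.06
Gross pay = $971.28 + $345.06 = $1316.34
401(k) contribution: $1316.34 × 0.065 = $85.56
Transit benefit: $98.19
Pre-tax total = $85.56 + $98.19 = $183.75
Taxable wages = $1316.34 − $183.75 = $1132.59
State income tax: $1132.59 × 0.092 = $104.20
SDI: $1316.34 × 0.015 = $19.75
Roth 401(k) contribution: $1316.34 × 0.035 = $46.07
Life insurance premium: $102.37
Total deductions = $85.56 + $98.19 + $104.20 + $19.75 + $46.07 + $102.37 = $456.14
Net pay = $1316.34 − $456.14 = $860.20

$860.20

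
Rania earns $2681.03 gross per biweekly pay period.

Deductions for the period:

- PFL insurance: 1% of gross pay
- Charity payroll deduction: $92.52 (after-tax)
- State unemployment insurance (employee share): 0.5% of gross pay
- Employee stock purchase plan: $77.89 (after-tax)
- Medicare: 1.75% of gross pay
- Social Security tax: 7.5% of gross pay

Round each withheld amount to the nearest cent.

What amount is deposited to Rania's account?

State unemployment insurance (employee share): $2681.03 × 0.005 = $13.41
Medicare: $2681.03 × 0.0175 = $46.92
PFL insurance: $2681.03 × 0.01 = $26.81
Social Security tax: $2681.03 × 0.075 = $201.08
Charity payroll deduction: $92.52
Employee stock purchase plan: $77.89
Total deductions = $13.41 + $46.92 + $26.81 + $201.08 + $92.52 + $77.89 = $458.63
Net pay = $2681.03 − $458.63 = $2222.40

$2222.40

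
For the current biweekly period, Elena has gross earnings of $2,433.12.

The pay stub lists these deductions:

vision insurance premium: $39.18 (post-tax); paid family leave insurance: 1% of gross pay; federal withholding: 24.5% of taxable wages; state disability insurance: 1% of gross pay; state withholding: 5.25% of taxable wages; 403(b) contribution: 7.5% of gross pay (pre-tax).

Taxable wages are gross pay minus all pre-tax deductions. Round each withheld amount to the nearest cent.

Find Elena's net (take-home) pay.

$1,493.23

403(b) contribution: $2,433.12 × 0.075 = $182.48
Taxable wages = $2,433.12 − $182.48 = $2,250.64
State withholding: $2,250.64 × 0.0525 = $118.16
Federal withholding: $2,250.64 × 0.245 = $551.41
State disability insurance: $2,433.12 × 0.01 = $24.33
Paid family leave insurance: $2,433.12 × 0.01 = $24.33
Vision insurance premium: $39.18
Total deductions = $182.48 + $118.16 + $551.41 + $24.33 + $24.33 + $39.18 = $939.89
Net pay = $2,433.12 − $939.89 = $1,493.23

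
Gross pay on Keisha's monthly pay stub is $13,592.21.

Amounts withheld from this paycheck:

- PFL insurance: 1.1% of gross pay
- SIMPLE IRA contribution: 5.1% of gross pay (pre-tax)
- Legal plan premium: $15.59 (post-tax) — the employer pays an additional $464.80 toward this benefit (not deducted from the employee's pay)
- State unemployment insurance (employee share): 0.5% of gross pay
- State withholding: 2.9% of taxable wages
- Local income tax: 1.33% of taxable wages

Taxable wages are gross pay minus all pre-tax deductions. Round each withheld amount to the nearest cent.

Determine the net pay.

$12,120.32

SIMPLE IRA contribution: $13,592.21 × 0.051 = $693.20
Taxable wages = $13,592.21 − $693.20 = $12,899.01
State withholding: $12,899.01 × 0.029 = $374.07
Local income tax: $12,899.01 × 0.0133 = $171.56
PFL insurance: $13,592.21 × 0.011 = $149.51
State unemployment insurance (employee share): $13,592.21 × 0.005 = $67.96
Legal plan premium: $15.59
(Employer's $464.80 toward legal plan premium is not withheld from the employee.)
Total deductions = $693.20 + $374.07 + $171.56 + $149.51 + $67.96 + $15.59 = $1,471.89
Net pay = $13,592.21 − $1,471.89 = $12,120.32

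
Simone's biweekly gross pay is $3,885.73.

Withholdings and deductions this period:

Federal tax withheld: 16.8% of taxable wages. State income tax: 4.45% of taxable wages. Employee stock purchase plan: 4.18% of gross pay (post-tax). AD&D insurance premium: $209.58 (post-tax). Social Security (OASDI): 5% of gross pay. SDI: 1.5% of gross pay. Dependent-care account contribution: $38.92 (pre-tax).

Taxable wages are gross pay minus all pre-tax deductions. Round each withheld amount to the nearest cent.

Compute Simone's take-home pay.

$2,404.79

Dependent-care account contribution: $38.92
Taxable wages = $3,885.73 − $38.92 = $3,846.81
Federal tax withheld: $3,846.81 × 0.168 = $646.26
State income tax: $3,846.81 × 0.0445 = $171.18
Social Security (OASDI): $3,885.73 × 0.05 = $194.29
SDI: $3,885.73 × 0.015 = $58.29
AD&D insurance premium: $209.58
Employee stock purchase plan: $3,885.73 × 0.0418 = $162.42
Total deductions = $38.92 + $646.26 + $171.18 + $194.29 + $58.29 + $209.58 + $162.42 = $1,480.94
Net pay = $3,885.73 − $1,480.94 = $2,404.79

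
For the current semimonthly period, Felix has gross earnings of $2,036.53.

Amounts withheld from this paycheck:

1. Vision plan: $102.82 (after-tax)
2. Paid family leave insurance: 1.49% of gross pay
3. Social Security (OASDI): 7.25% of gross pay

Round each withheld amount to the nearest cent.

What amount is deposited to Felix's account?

$1,755.72

Social Security (OASDI): $2,036.53 × 0.0725 = $147.65
Paid family leave insurance: $2,036.53 × 0.0149 = $30.34
Vision plan: $102.82
Total deductions = $147.65 + $30.34 + $102.82 = $280.81
Net pay = $2,036.53 − $280.81 = $1,755.72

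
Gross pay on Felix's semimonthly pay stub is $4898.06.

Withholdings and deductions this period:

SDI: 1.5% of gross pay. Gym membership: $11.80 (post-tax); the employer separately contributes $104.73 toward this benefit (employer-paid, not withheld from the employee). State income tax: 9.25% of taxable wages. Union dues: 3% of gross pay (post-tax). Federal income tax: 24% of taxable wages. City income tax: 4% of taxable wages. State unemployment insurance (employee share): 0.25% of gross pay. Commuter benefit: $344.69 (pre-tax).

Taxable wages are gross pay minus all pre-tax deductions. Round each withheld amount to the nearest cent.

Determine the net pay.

$2612.78

Commuter benefit: $344.69
Taxable wages = $4898.06 − $344.69 = $4553.37
City income tax: $4553.37 × 0.04 = $182.13
Federal income tax: $4553.37 × 0.24 = $1092.81
State income tax: $4553.37 × 0.0925 = $421.19
State unemployment insurance (employee share): $4898.06 × 0.0025 = $12.25
SDI: $4898.06 × 0.015 = $73.47
Union dues: $4898.06 × 0.03 = $146.94
Gym membership: $11.80
(Employer's $104.73 toward gym membership is not withheld from the employee.)
Total deductions = $344.69 + $182.13 + $1092.81 + $421.19 + $12.25 + $73.47 + $146.94 + $11.80 = $2285.28
Net pay = $4898.06 − $2285.28 = $2612.78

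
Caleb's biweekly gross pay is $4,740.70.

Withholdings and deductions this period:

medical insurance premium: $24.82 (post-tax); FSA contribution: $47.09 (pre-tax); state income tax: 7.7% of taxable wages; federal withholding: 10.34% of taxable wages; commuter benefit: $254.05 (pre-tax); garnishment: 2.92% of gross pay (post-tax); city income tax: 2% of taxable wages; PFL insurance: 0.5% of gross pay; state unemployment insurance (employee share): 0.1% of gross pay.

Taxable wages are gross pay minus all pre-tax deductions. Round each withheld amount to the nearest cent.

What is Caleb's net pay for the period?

$3,358.18

FSA contribution: $47.09
Commuter benefit: $254.05
Pre-tax total = $47.09 + $254.05 = $301.14
Taxable wages = $4,740.70 − $301.14 = $4,439.56
State income tax: $4,439.56 × 0.077 = $341.85
Federal withholding: $4,439.56 × 0.1034 = $459.05
City income tax: $4,439.56 × 0.02 = $88.79
PFL insurance: $4,740.70 × 0.005 = $23.70
State unemployment insurance (employee share): $4,740.70 × 0.001 = $4.74
Garnishment: $4,740.70 × 0.0292 = $138.43
Medical insurance premium: $24.82
Total deductions = $47.09 + $254.05 + $341.85 + $459.05 + $88.79 + $23.70 + $4.74 + $138.43 + $24.82 = $1,382.52
Net pay = $4,740.70 − $1,382.52 = $3,358.18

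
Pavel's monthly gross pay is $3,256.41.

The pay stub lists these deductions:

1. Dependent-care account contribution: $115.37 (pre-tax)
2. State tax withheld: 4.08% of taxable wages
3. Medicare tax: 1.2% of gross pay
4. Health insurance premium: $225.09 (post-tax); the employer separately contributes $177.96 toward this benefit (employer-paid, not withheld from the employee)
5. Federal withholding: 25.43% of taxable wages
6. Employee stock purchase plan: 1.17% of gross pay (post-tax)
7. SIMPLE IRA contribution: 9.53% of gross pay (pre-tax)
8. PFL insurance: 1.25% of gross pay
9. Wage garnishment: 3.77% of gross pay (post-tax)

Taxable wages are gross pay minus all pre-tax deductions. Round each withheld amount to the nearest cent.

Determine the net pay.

$1,529.61

SIMPLE IRA contribution: $3,256.41 × 0.0953 = $310.34
Dependent-care account contribution: $115.37
Pre-tax total = $310.34 + $115.37 = $425.71
Taxable wages = $3,256.41 − $425.71 = $2,830.70
State tax withheld: $2,830.70 × 0.0408 = $115.49
Federal withholding: $2,830.70 × 0.2543 = $719.85
Medicare tax: $3,256.41 × 0.012 = $39.08
PFL insurance: $3,256.41 × 0.0125 = $40.71
Employee stock purchase plan: $3,256.41 × 0.0117 = $38.10
Wage garnishment: $3,256.41 × 0.0377 = $122.77
Health insurance premium: $225.09
(Employer's $177.96 toward health insurance premium is not withheld from the employee.)
Total deductions = $310.34 + $115.37 + $115.49 + $719.85 + $39.08 + $40.71 + $38.10 + $122.77 + $225.09 = $1,726.80
Net pay = $3,256.41 − $1,726.80 = $1,529.61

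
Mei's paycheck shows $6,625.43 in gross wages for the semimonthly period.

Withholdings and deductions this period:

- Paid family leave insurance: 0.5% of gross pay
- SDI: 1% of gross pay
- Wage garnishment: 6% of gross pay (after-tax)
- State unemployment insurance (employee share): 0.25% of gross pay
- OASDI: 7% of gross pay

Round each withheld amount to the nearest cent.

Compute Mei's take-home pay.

OASDI: $6,625.43 × 0.07 = $463.78
Paid family leave insurance: $6,625.43 × 0.005 = $33.13
SDI: $6,625.43 × 0.01 = $66.25
State unemployment insurance (employee share): $6,625.43 × 0.0025 = $16.56
Wage garnishment: $6,625.43 × 0.06 = $397.53
Total deductions = $463.78 + $33.13 + $66.25 + $16.56 + $397.53 = $977.25
Net pay = $6,625.43 − $977.25 = $5,648.18

$5,648.18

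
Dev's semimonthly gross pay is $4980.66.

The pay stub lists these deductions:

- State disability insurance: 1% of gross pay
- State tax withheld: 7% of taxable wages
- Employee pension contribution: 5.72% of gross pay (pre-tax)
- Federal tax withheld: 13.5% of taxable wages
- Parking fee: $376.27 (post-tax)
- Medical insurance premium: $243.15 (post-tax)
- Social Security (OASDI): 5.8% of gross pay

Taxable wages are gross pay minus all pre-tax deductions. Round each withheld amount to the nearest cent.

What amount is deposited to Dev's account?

Employee pension contribution: $4980.66 × 0.0572 = $284.89
Taxable wages = $4980.66 − $284.89 = $4695.77
Federal tax withheld: $4695.77 × 0.135 = $633.93
State tax withheld: $4695.77 × 0.07 = $328.70
State disability insurance: $4980.66 × 0.01 = $49.81
Social Security (OASDI): $4980.66 × 0.058 = $288.88
Parking fee: $376.27
Medical insurance premium: $243.15
Total deductions = $284.89 + $633.93 + $328.70 + $49.81 + $288.88 + $376.27 + $243.15 = $2205.63
Net pay = $4980.66 − $2205.63 = $2775.03

$2775.03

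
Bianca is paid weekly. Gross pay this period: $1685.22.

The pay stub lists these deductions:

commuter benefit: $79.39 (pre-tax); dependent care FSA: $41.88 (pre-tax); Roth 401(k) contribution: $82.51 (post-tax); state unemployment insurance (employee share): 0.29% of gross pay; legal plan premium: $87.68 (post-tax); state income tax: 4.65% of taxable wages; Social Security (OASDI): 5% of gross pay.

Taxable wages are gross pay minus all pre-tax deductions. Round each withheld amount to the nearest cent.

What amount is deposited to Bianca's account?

$1231.89

Commuter benefit: $79.39
Dependent care FSA: $41.88
Pre-tax total = $79.39 + $41.88 = $121.27
Taxable wages = $1685.22 − $121.27 = $1563.95
State income tax: $1563.95 × 0.0465 = $72.72
Social Security (OASDI): $1685.22 × 0.05 = $84.26
State unemployment insurance (employee share): $1685.22 × 0.0029 = $4.89
Roth 401(k) contribution: $82.51
Legal plan premium: $87.68
Total deductions = $79.39 + $41.88 + $72.72 + $84.26 + $4.89 + $82.51 + $87.68 = $453.33
Net pay = $1685.22 − $453.33 = $1231.89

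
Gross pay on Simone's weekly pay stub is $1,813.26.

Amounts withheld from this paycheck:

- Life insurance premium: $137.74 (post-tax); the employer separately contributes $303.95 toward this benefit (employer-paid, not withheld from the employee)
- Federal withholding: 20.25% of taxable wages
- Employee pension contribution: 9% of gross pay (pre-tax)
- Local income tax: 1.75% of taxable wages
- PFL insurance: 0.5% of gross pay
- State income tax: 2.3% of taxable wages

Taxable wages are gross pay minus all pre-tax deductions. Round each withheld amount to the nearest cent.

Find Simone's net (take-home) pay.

Employee pension contribution: $1,813.26 × 0.09 = $163.19
Taxable wages = $1,813.26 − $163.19 = $1,650.07
State income tax: $1,650.07 × 0.023 = $37.95
Federal withholding: $1,650.07 × 0.2025 = $334.14
Local income tax: $1,650.07 × 0.0175 = $28.88
PFL insurance: $1,813.26 × 0.005 = $9.07
Life insurance premium: $137.74
(Employer's $303.95 toward life insurance premium is not withheld from the employee.)
Total deductions = $163.19 + $37.95 + $334.14 + $28.88 + $9.07 + $137.74 = $710.97
Net pay = $1,813.26 − $710.97 = $1,102.29

$1,102.29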